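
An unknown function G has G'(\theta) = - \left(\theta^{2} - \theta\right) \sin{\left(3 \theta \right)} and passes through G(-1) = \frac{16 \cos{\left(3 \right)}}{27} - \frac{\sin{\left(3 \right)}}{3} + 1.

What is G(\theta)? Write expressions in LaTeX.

G(\theta) = \frac{9 \theta^{2} \cos{\left(3 \theta \right)} - 6 \theta \sin{\left(3 \theta \right)} - 9 \theta \cos{\left(3 \theta \right)} + 3 \sin{\left(3 \theta \right)} - 2 \cos{\left(3 \theta \right)} + 27}{27}

A candidate passes only if d/d\theta[G] lands on the given G'(\theta) exactly.
A general antiderivative is \frac{\theta^{2} \cos{\left(3 \theta \right)}}{3} - \frac{2 \theta \sin{\left(3 \theta \right)}}{9} - \frac{\theta \cos{\left(3 \theta \right)}}{3} + \frac{\sin{\left(3 \theta \right)}}{9} - \frac{2 \cos{\left(3 \theta \right)}}{27} + C.
The condition gives C = \frac{16 \cos{\left(3 \right)}}{27} - \frac{\sin{\left(3 \right)}}{3} + 1 - (\frac{16 \cos{\left(3 \right)}}{27} - \frac{\sin{\left(3 \right)}}{3}) = 1.
So G(\theta) = \frac{9 \theta^{2} \cos{\left(3 \theta \right)} - 6 \theta \sin{\left(3 \theta \right)} - 9 \theta \cos{\left(3 \theta \right)} + 3 \sin{\left(3 \theta \right)} - 2 \cos{\left(3 \theta \right)} + 27}{27}.
Check: d/d\theta[\frac{9 \theta^{2} \cos{\left(3 \theta \right)} - 6 \theta \sin{\left(3 \theta \right)} - 9 \theta \cos{\left(3 \theta \right)} + 3 \sin{\left(3 \theta \right)} - 2 \cos{\left(3 \theta \right)} + 27}{27}] = - \theta^{2} \sin{\left(3 \theta \right)} + \theta \sin{\left(3 \theta \right)}, which equals G'(\theta).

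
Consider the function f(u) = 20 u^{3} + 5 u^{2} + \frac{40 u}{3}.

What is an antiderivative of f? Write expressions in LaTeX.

Integrate term by term and add the pieces.
Check: d/du[5 u^{4} + \frac{5 u^{3}}{3} + \frac{20 u^{2}}{3}] = 20 u^{3} + 5 u^{2} + \frac{40 u}{3} = f(u).

An antiderivative is F(u) = 5 u^{4} + \frac{5 u^{3}}{3} + \frac{20 u^{2}}{3}.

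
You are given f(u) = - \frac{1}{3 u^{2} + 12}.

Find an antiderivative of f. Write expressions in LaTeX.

An antiderivative is F(u) = - \frac{\operatorname{atan}{\left(\frac{u}{2} \right)}}{6}.

Any candidate F(u) must reproduce f(u) exactly when differentiated.
Check: d/du[- \frac{\operatorname{atan}{\left(\frac{u}{2} \right)}}{6}] = - \frac{1}{3 u^{2} + 12} = f(u).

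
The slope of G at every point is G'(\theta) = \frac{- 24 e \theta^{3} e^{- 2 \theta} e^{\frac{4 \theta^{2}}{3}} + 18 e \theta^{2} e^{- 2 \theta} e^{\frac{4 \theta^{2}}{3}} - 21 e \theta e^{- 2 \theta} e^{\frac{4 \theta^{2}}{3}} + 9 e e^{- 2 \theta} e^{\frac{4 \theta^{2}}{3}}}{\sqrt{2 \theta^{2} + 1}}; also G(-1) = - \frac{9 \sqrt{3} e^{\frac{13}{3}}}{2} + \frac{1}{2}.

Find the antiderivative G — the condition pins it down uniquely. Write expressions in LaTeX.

Recognize the product-rule pattern: G'(\theta) = u'v + uv' with u = - \frac{9 \sqrt{2 \theta^{2} + 1}}{2}, v = e^{\frac{4 \theta^{2}}{3} - 2 \theta + 1}, so integration by parts undoes it.
A general antiderivative is - \frac{9 \sqrt{2 \theta^{2} + 1} e^{\frac{4 \theta^{2}}{3} - 2 \theta + 1}}{2} + C.
The condition gives C = - \frac{9 \sqrt{3} e^{\frac{13}{3}}}{2} + \frac{1}{2} - (- \frac{9 \sqrt{3} e^{\frac{13}{3}}}{2}) = \frac{1}{2}.
So G(\theta) = \frac{- 9 \sqrt{2 \theta^{2} + 1} e^{\frac{4 \theta^{2}}{3} - 2 \theta + 1} + 1}{2}.
Check: d/d\theta[\frac{- 9 \sqrt{2 \theta^{2} + 1} e^{\frac{4 \theta^{2}}{3} - 2 \theta + 1} + 1}{2}] = \frac{- 24 e \theta^{3} e^{- 2 \theta} e^{\frac{4 \theta^{2}}{3}} + 18 e \theta^{2} e^{- 2 \theta} e^{\frac{4 \theta^{2}}{3}} - 21 e \theta e^{- 2 \theta} e^{\frac{4 \theta^{2}}{3}} + 9 e e^{- 2 \theta} e^{\frac{4 \theta^{2}}{3}}}{\sqrt{2 \theta^{2} + 1}} = G'(\theta).

G(\theta) = \frac{- 9 \sqrt{2 \theta^{2} + 1} e^{\frac{4 \theta^{2}}{3} - 2 \theta + 1} + 1}{2}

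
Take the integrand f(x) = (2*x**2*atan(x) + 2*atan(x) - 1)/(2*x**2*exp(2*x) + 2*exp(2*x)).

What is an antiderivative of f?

Recognize the product-rule pattern: f = u'v + uv' with u = -atan(x)/2, v = exp(-2*x), so integration by parts undoes it.
Check: d/dx[-exp(-2*x)*atan(x)/2] = (2*x**2*atan(x) + 2*atan(x) - 1)/(2*x**2*exp(2*x) + 2*exp(2*x)) = f(x).

An antiderivative is F(x) = -exp(-2*x)*atan(x)/2.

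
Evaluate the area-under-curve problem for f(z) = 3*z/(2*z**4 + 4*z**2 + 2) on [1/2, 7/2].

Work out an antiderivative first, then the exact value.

Antiderivative: F(z) = -3/(4*z**2 + 4); value = 144/265

f matches the chain-rule pattern g'(h)*h' with inner function h(z) = 4*z**2 + 4; substituting u = h(z) collapses the integral.
F(z) = -3/(4*z**2 + 4) is an antiderivative of f.
Check: d/dz[-3/(4*z**2 + 4)] = 3*z/(2*z**4 + 4*z**2 + 2) = f(z).
F(7/2) = -3/53; F(1/2) = -3/5.
Integral = F(7/2) - F(1/2) = 144/265.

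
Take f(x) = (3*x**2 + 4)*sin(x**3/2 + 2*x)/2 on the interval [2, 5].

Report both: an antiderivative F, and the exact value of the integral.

The substitution u = x**3/2 + 2*x works: f is exactly (dF/du)*(du/dx) for that inner function.
F(x) = -cos(x**3/2 + 2*x) is an antiderivative of f.
Check: d/dx[-cos(x**3/2 + 2*x)] = 3*x**2*sin(x**3/2 + 2*x)/2 + 2*sin(x**3/2 + 2*x), which equals f(x).
F(5) = -cos(145/2); F(2) = -cos(8).
Integral = F(5) - F(2) = cos(8) - cos(145/2).

Antiderivative: F(x) = -cos(x**3/2 + 2*x); value = cos(8) - cos(145/2)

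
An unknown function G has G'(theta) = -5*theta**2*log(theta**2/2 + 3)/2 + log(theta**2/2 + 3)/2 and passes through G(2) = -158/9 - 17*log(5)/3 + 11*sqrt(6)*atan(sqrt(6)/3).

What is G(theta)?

The integrand splits into summands that can be handled one at a time.
A general antiderivative is 5*theta**3/9 - 11*theta + (-5*theta**3/6 + theta/2)*log(theta**2/2 + 3) + 11*sqrt(6)*atan(sqrt(6)*theta/6) + C.
The condition gives C = -158/9 - 17*log(5)/3 + 11*sqrt(6)*atan(sqrt(6)/3) - (-158/9 - 17*log(5)/3 + 11*sqrt(6)*atan(sqrt(6)/3)) = 0.
So G(theta) = -5*theta**3*log(theta**2/2 + 3)/6 + 5*theta**3/9 + theta*log(theta**2/2 + 3)/2 - 11*theta + 11*sqrt(6)*atan(sqrt(6)*theta/6).
Check: d/dtheta[-5*theta**3*log(theta**2/2 + 3)/6 + 5*theta**3/9 + theta*log(theta**2/2 + 3)/2 - 11*theta + 11*sqrt(6)*atan(sqrt(6)*theta/6)] = -5*theta**2*log(theta**2/2 + 3)/2 + log(theta**2/2 + 3)/2 = G'(theta).

G(theta) = -5*theta**3*log(theta**2/2 + 3)/6 + 5*theta**3/9 + theta*log(theta**2/2 + 3)/2 - 11*theta + 11*sqrt(6)*atan(sqrt(6)*theta/6)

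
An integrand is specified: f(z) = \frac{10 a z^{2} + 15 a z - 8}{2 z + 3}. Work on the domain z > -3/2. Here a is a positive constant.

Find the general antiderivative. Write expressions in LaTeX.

A first test for any F(z): its z-derivative must equal f(z) identically.
Check: d/dz[\frac{5 a z^{2}}{2} - 4 \log{\left(2 z + 3 \right)}] = \frac{10 a z^{2} + 15 a z - 8}{2 z + 3} = f(z).

F(z) = \frac{5 a z^{2}}{2} - 4 \log{\left(2 z + 3 \right)} + C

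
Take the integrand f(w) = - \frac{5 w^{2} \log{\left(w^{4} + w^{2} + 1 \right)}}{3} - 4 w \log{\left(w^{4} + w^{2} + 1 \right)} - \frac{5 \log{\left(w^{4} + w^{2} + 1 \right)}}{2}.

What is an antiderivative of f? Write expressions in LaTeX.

An antiderivative is F(w) = - \frac{60 w^{3} \log{\left(w^{4} + w^{2} + 1 \right)} - 80 w^{3} + 216 w^{2} \log{\left(w^{4} + w^{2} + 1 \right)} - 432 w^{2} + 270 w \log{\left(w^{4} + w^{2} + 1 \right)} - 960 w + 33 \log{\left(w^{2} - w + 1 \right)} + 183 \log{\left(w^{2} + w + 1 \right)} + 486 \sqrt{3} \operatorname{atan}{\left(\frac{2 \sqrt{3} w}{3} - \frac{\sqrt{3}}{3} \right)} + 54 \sqrt{3} \operatorname{atan}{\left(\frac{2 \sqrt{3} w}{3} + \frac{\sqrt{3}}{3} \right)}}{108}.

The integrand splits into summands that can be handled one at a time.
Check: d/dw[- \frac{60 w^{3} \log{\left(w^{4} + w^{2} + 1 \right)} - 80 w^{3} + 216 w^{2} \log{\left(w^{4} + w^{2} + 1 \right)} - 432 w^{2} + 270 w \log{\left(w^{4} + w^{2} + 1 \right)} - 960 w + 33 \log{\left(w^{2} - w + 1 \right)} + 183 \log{\left(w^{2} + w + 1 \right)} + 486 \sqrt{3} \operatorname{atan}{\left(\frac{2 \sqrt{3} w}{3} - \frac{\sqrt{3}}{3} \right)} + 54 \sqrt{3} \operatorname{atan}{\left(\frac{2 \sqrt{3} w}{3} + \frac{\sqrt{3}}{3} \right)}}{108}] = - \frac{5 w^{2} \log{\left(w^{4} + w^{2} + 1 \right)}}{3} - 4 w \log{\left(w^{4} + w^{2} + 1 \right)} - \frac{5 \log{\left(w^{4} + w^{2} + 1 \right)}}{2} = f(w).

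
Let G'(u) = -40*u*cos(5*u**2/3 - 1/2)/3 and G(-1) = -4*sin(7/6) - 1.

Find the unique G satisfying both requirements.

G(u) = -4*sin(5*u**2/3 - 1/2) - 1

G'(u) matches the chain-rule pattern g'(h)*h' with inner function h(u) = 5*u**2/3 - 1/2; substituting w = h(u) collapses the integral.
A general antiderivative is -4*sin(5*u**2/3 - 1/2) + C.
The condition gives C = -4*sin(7/6) - 1 - (-4*sin(7/6)) = -1.
So G(u) = -4*sin(5*u**2/3 - 1/2) - 1.
Check: d/du[-4*sin(5*u**2/3 - 1/2) - 1] = -40*u*cos(5*u**2/3 - 1/2)/3 = G'(u).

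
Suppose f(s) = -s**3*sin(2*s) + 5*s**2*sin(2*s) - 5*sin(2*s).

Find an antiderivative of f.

An antiderivative is F(s) = s**3*cos(2*s)/2 - 3*s**2*sin(2*s)/4 - 5*s**2*cos(2*s)/2 + 5*s*sin(2*s)/2 - 3*s*cos(2*s)/4 + 3*sin(2*s)/8 + 15*cos(2*s)/4.

The integrand splits into summands that can be handled one at a time.
Check: d/ds[s**3*cos(2*s)/2 - 3*s**2*sin(2*s)/4 - 5*s**2*cos(2*s)/2 + 5*s*sin(2*s)/2 - 3*s*cos(2*s)/4 + 3*sin(2*s)/8 + 15*cos(2*s)/4] = -s**3*sin(2*s) + 5*s**2*sin(2*s) - 5*sin(2*s) = f(s).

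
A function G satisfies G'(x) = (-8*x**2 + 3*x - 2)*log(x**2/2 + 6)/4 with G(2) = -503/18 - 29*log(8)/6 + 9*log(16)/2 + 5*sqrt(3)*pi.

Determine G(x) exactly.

G(x) = -2*x**3*log(x**2/2 + 6)/3 + 4*x**3/9 + 3*x**2*log(x**2/2 + 6)/8 - 3*x**2/8 - x*log(x**2/2 + 6)/2 - 15*x + 9*log(x**2 + 12)/2 + 30*sqrt(3)*atan(sqrt(3)*x/6)

The proposed G(x) is checked by its d/dx: the result must match the given G'(x).
A general antiderivative is 4*x**3/9 - 3*x**2/8 - 15*x + (-2*x**3/3 + 3*x**2/8 - x/2)*log(x**2/2 + 6) + 9*log(x**2 + 12)/2 + 30*sqrt(3)*atan(sqrt(3)*x/6) + C.
The condition gives C = -503/18 - 29*log(8)/6 + 9*log(16)/2 + 5*sqrt(3)*pi - (-503/18 - 29*log(8)/6 + 9*log(16)/2 + 5*sqrt(3)*pi) = 0.
So G(x) = -2*x**3*log(x**2/2 + 6)/3 + 4*x**3/9 + 3*x**2*log(x**2/2 + 6)/8 - 3*x**2/8 - x*log(x**2/2 + 6)/2 - 15*x + 9*log(x**2 + 12)/2 + 30*sqrt(3)*atan(sqrt(3)*x/6).
Check: d/dx[-2*x**3*log(x**2/2 + 6)/3 + 4*x**3/9 + 3*x**2*log(x**2/2 + 6)/8 - 3*x**2/8 - x*log(x**2/2 + 6)/2 - 15*x + 9*log(x**2 + 12)/2 + 30*sqrt(3)*atan(sqrt(3)*x/6)] = -2*x**2*log(x**2/2 + 6) + 3*x*log(x**2/2 + 6)/4 - log(x**2/2 + 6)/2, which equals G'(x).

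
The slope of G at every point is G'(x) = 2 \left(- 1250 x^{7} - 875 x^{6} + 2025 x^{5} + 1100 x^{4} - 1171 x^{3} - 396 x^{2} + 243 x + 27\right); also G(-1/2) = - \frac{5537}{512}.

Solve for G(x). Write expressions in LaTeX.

G'(x) matches the chain-rule pattern g'(h)*h' with inner function h(x) = - 5 x^{2} - x + 3; substituting u = h(x) collapses the integral.
A general antiderivative is - \frac{\left(- 5 x^{2} - x + 3\right)^{4}}{2} + C.
The condition gives C = - \frac{5537}{512} - (- \frac{6561}{512}) = 2.
So G(x) = 2 - \frac{\left(- 5 x^{2} - x + 3\right)^{4}}{2}.
Check: d/dx[2 - \frac{\left(- 5 x^{2} - x + 3\right)^{4}}{2}] = - 2500 x^{7} - 1750 x^{6} + 4050 x^{5} + 2200 x^{4} - 2342 x^{3} - 792 x^{2} + 486 x + 54, which equals G'(x).

G(x) = 2 - \frac{\left(- 5 x^{2} - x + 3\right)^{4}}{2}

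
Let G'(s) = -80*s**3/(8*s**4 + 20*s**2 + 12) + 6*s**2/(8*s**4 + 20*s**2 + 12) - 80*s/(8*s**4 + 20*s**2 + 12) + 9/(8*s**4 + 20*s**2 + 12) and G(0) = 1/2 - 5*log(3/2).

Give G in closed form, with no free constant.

Integrate term by term and add the pieces.
A general antiderivative is -5*log(s**2 + 3/2) + 3*atan(s)/4 + C.
The condition gives C = 1/2 - 5*log(3/2) - (-5*log(3/2)) = 1/2.
So G(s) = (-20*log(s**2 + 3/2) + 3*atan(s) + 2)/4.
Check: d/ds[(-20*log(s**2 + 3/2) + 3*atan(s) + 2)/4] = (-80*s**3 + 6*s**2 - 80*s + 9)/(8*s**4 + 20*s**2 + 12), which equals G'(s).

G(s) = (-20*log(s**2 + 3/2) + 3*atan(s) + 2)/4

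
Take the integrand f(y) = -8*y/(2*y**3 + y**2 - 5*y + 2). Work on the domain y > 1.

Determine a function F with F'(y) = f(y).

An antiderivative is F(y) = 8*(-5*log(y - 1) + 3*log(y - 1/2) + 2*log(y + 2))/15.

The denominator factors as (y - 1)*(y + 2)*(2*y - 1); partial fractions split f into directly integrable pieces: 16/(5*(2*y - 1)) + 16/(15*(y + 2)) - 8/(3*(y - 1)).
Check: d/dy[8*(-5*log(y - 1) + 3*log(y - 1/2) + 2*log(y + 2))/15] = -8*y/(2*y**3 + y**2 - 5*y + 2) = f(y).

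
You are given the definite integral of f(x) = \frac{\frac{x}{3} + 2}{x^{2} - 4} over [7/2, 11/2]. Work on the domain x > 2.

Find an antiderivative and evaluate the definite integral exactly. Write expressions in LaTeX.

The denominator factors as 3 \left(x - 2\right) \left(x + 2\right); partial fractions split f into directly integrable pieces: - \frac{1}{3 \left(x + 2\right)} + \frac{2}{3 \left(x - 2\right)}.
F(x) = \frac{2 \log{\left(x - 2 \right)} - \log{\left(x + 2 \right)}}{3} is an antiderivative of f.
Check: d/dx[\frac{2 \log{\left(x - 2 \right)} - \log{\left(x + 2 \right)}}{3}] = \frac{x + 6}{3 x^{2} - 12}, which equals f(x).
F(11/2) = - \frac{\log{\left(\frac{15}{2} \right)}}{3} + \frac{2 \log{\left(\frac{7}{2} \right)}}{3}; F(7/2) = - \frac{\log{\left(\frac{11}{2} \right)}}{3} + \frac{2 \log{\left(\frac{3}{2} \right)}}{3}.
Integral = F(11/2) - F(7/2) = - \frac{\log{\left(\frac{15}{2} \right)}}{3} - \frac{2 \log{\left(\frac{3}{2} \right)}}{3} + \frac{\log{\left(\frac{11}{2} \right)}}{3} + \frac{2 \log{\left(\frac{7}{2} \right)}}{3}.

Antiderivative: F(x) = \frac{2 \log{\left(x - 2 \right)} - \log{\left(x + 2 \right)}}{3}; value = - \frac{\log{\left(\frac{15}{2} \right)}}{3} - \frac{2 \log{\left(\frac{3}{2} \right)}}{3} + \frac{\log{\left(\frac{11}{2} \right)}}{3} + \frac{2 \log{\left(\frac{7}{2} \right)}}{3}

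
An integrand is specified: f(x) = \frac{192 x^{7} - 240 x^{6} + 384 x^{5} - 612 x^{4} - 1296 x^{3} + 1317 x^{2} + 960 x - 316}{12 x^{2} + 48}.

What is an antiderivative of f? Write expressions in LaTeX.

Differentiate the proposed F(x) back; it has to land on f(x) exactly.
Check: d/dx[\frac{64 x^{6} - 96 x^{5} - 192 x^{4} + 232 x^{3} + 240 x^{2} - 150 x - 16 \operatorname{atan}{\left(\frac{x}{2} \right)} - 125}{24}] = \frac{192 x^{7} - 240 x^{6} + 384 x^{5} - 612 x^{4} - 1296 x^{3} + 1317 x^{2} + 960 x - 316}{12 x^{2} + 48} = f(x).

An antiderivative is F(x) = \frac{64 x^{6} - 96 x^{5} - 192 x^{4} + 232 x^{3} + 240 x^{2} - 150 x - 16 \operatorname{atan}{\left(\frac{x}{2} \right)} - 125}{24}.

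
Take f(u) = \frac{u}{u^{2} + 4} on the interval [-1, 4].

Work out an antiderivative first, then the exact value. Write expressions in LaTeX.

Antiderivative: F(u) = \frac{\log{\left(u^{2} + 4 \right)}}{2}; value = - \frac{\log{\left(5 \right)}}{2} + \frac{\log{\left(20 \right)}}{2}

f matches the chain-rule pattern g'(h)*h' with inner function h(u) = u^{2} + 4; substituting w = h(u) collapses the integral.
F(u) = \frac{\log{\left(u^{2} + 4 \right)}}{2} is an antiderivative of f.
Check: d/du[\frac{\log{\left(u^{2} + 4 \right)}}{2}] = \frac{u}{u^{2} + 4} = f(u).
F(4) = \frac{\log{\left(20 \right)}}{2}; F(-1) = \frac{\log{\left(5 \right)}}{2}.
Integral = F(4) - F(-1) = - \frac{\log{\left(5 \right)}}{2} + \frac{\log{\left(20 \right)}}{2}.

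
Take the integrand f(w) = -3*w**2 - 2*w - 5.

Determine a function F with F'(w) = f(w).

Integrate term by term and add the pieces.
Check: d/dw[-w**3 - w**2 - 5*w] = -3*w**2 - 2*w - 5 = f(w).

An antiderivative is F(w) = -w**3 - w**2 - 5*w.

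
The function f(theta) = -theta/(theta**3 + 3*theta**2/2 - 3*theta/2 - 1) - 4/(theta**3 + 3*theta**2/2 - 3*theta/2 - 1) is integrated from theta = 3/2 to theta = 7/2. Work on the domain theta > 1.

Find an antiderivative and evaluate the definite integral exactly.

Antiderivative: F(theta) = -10*log(theta - 1)/9 + 14*log(theta + 1/2)/9 - 4*log(theta + 2)/9; value = -8*log(2)/3 - 10*log(5/2)/9 - 4*log(11/2)/9 + 4*log(7/2)/9 + 14*log(4)/9

The denominator factors as (theta - 1)*(theta + 2)*(2*theta + 1); partial fractions split f into directly integrable pieces: 28/(9*(2*theta + 1)) - 4/(9*(theta + 2)) - 10/(9*(theta - 1)).
F(theta) = -10*log(theta - 1)/9 + 14*log(theta + 1/2)/9 - 4*log(theta + 2)/9 is an antiderivative of f.
Check: d/dtheta[-10*log(theta - 1)/9 + 14*log(theta + 1/2)/9 - 4*log(theta + 2)/9] = (-2*theta - 8)/(2*theta**3 + 3*theta**2 - 3*theta - 2), which equals f(theta).
F(7/2) = -10*log(5/2)/9 - 4*log(11/2)/9 + 14*log(4)/9; F(3/2) = -4*log(7/2)/9 + 8*log(2)/3.
Integral = F(7/2) - F(3/2) = -8*log(2)/3 - 10*log(5/2)/9 - 4*log(11/2)/9 + 4*log(7/2)/9 + 14*log(4)/9.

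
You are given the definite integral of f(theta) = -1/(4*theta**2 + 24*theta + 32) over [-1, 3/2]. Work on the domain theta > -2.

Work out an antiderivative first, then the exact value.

Antiderivative: F(theta) = -(log(theta + 2) - log(theta + 4))/8; value = -log(7/2)/8 - log(3)/8 + log(11/2)/8

The denominator factors as 4*(theta + 2)*(theta + 4); partial fractions split f into directly integrable pieces: 1/(8*(theta + 4)) - 1/(8*(theta + 2)).
F(theta) = -(log(theta + 2) - log(theta + 4))/8 is an antiderivative of f.
Check: d/dtheta[-(log(theta + 2) - log(theta + 4))/8] = -1/(4*theta**2 + 24*theta + 32) = f(theta).
F(3/2) = -log(7/2)/8 + log(11/2)/8; F(-1) = log(3)/8.
Integral = F(3/2) - F(-1) = -log(7/2)/8 - log(3)/8 + log(11/2)/8.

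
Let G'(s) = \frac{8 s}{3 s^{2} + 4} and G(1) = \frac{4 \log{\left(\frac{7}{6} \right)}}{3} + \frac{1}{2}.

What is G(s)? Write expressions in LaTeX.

G(s) = \frac{4 \log{\left(3 s^{2} + 4 \right)}}{3} - \frac{4 \log{\left(6 \right)}}{3} + \frac{1}{2}

The substitution u = \frac{s^{2}}{2} + \frac{2}{3} works: G'(s) is exactly (dG/du)*(du/ds) for that inner function.
A general antiderivative is \frac{4 \log{\left(\frac{s^{2}}{2} + \frac{2}{3} \right)}}{3} + C.
The condition gives C = \frac{4 \log{\left(\frac{7}{6} \right)}}{3} + \frac{1}{2} - (\frac{4 \log{\left(\frac{7}{6} \right)}}{3}) = \frac{1}{2}.
So G(s) = \frac{4 \log{\left(3 s^{2} + 4 \right)}}{3} - \frac{4 \log{\left(6 \right)}}{3} + \frac{1}{2}.
Check: d/ds[\frac{4 \log{\left(3 s^{2} + 4 \right)}}{3} - \frac{4 \log{\left(6 \right)}}{3} + \frac{1}{2}] = \frac{8 s}{3 s^{2} + 4} = G'(s).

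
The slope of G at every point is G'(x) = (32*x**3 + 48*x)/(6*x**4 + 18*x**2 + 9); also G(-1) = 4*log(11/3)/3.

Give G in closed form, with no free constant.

The substitution u = 2*x**4/3 + 2*x**2 + 1 works: G'(x) is exactly (dG/du)*(du/dx) for that inner function.
A general antiderivative is 4*log(2*x**4/3 + 2*x**2 + 1)/3 + C.
The condition gives C = 4*log(11/3)/3 - (4*log(11/3)/3) = 0.
So G(x) = 4*log(2*x**4/3 + 2*x**2 + 1)/3.
Check: d/dx[4*log(2*x**4/3 + 2*x**2 + 1)/3] = (32*x**3 + 48*x)/(6*x**4 + 18*x**2 + 9) = G'(x).

G(x) = 4*log(2*x**4/3 + 2*x**2 + 1)/3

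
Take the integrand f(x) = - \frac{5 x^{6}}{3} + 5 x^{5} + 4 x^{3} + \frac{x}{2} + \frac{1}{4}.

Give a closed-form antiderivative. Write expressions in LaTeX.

Integrate term by term and add the pieces.
Check: d/dx[- \frac{5 x^{7}}{21} + \frac{5 x^{6}}{6} + x^{4} + \frac{x^{2}}{4} + \frac{x}{4}] = - \frac{5 x^{6}}{3} + 5 x^{5} + 4 x^{3} + \frac{x}{2} + \frac{1}{4} = f(x).

An antiderivative is F(x) = - \frac{5 x^{7}}{21} + \frac{5 x^{6}}{6} + x^{4} + \frac{x^{2}}{4} + \frac{x}{4}.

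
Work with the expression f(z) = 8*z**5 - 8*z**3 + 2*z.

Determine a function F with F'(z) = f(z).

An antiderivative is F(z) = -(1 - 2*z**2)**3/6.

f matches the chain-rule pattern g'(h)*h' with inner function h(z) = 1/2 - z**2; substituting u = h(z) collapses the integral.
Check: d/dz[-(1 - 2*z**2)**3/6] = 8*z**5 - 8*z**3 + 2*z = f(z).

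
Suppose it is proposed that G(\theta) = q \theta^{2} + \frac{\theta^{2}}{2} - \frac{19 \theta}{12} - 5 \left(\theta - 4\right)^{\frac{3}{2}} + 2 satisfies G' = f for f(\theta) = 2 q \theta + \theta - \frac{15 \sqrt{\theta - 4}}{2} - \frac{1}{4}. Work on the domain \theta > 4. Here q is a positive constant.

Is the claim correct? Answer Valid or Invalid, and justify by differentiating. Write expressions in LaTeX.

d/d\theta[G] = 2 q \theta + \theta - \frac{15 \sqrt{\theta - 4}}{2} - \frac{19}{12}
d/d\theta[G] - f(\theta) = - \frac{4}{3} != 0.

Invalid: d/d\theta[G] - f = - \frac{4}{3}, which is not 0.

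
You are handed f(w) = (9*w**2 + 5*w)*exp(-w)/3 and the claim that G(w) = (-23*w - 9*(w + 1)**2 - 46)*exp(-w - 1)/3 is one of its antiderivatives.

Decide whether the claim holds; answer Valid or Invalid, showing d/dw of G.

d/dw[G] = (9*w**2 + 23*w + 14)*exp(-1)*exp(-w)/3
d/dw[G] - f(w) = (-9*exp(1)*w**2 + 9*w**2 - 5*exp(1)*w + 23*w + 14)*exp(-1)*exp(-w)/3 != 0.

Invalid: d/dw[G] - f = (-9*exp(1)*w**2 + 9*w**2 - 5*exp(1)*w + 23*w + 14)*exp(-1)*exp(-w)/3, which is not 0.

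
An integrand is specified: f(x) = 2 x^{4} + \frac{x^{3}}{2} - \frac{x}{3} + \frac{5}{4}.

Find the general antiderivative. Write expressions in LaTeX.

F(x) = \frac{2 x^{5}}{5} + \frac{x^{4}}{8} - \frac{x^{2}}{6} + \frac{5 x}{4} + C

Integrate term by term and add the pieces.
Check: d/dx[\frac{2 x^{5}}{5} + \frac{x^{4}}{8} - \frac{x^{2}}{6} + \frac{5 x}{4}] = 2 x^{4} + \frac{x^{3}}{2} - \frac{x}{3} + \frac{5}{4} = f(x).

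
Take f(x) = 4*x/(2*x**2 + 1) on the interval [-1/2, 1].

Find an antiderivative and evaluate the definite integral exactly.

The substitution u = 2*x**2 + 1 works: f is exactly (dF/du)*(du/dx) for that inner function.
F(x) = log(2*x**2 + 1) is an antiderivative of f.
Check: d/dx[log(2*x**2 + 1)] = 4*x/(2*x**2 + 1) = f(x).
F(1) = log(3); F(-1/2) = log(3/2).
Integral = F(1) - F(-1/2) = -log(3/2) + log(3).

Antiderivative: F(x) = log(2*x**2 + 1); value = -log(3/2) + log(3)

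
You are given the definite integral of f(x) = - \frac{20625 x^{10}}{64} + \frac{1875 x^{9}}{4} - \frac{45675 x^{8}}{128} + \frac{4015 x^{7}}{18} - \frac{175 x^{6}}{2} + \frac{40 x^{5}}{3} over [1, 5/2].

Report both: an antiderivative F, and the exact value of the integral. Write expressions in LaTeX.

Recognize the product-rule pattern: f = u'v + uv' with u = \frac{5 \left(- \frac{5 x^{2}}{2} + \frac{4 x}{3}\right)^{3}}{4}, v = \frac{3 x^{5}}{2} + \frac{3 x^{3}}{4}, so integration by parts undoes it.
F(x) = - \frac{1875 x^{11}}{64} + \frac{375 x^{10}}{8} - \frac{5075 x^{9}}{128} + \frac{4015 x^{8}}{144} - \frac{25 x^{7}}{2} + \frac{20 x^{6}}{9} is an antiderivative of f.
Check: d/dx[- \frac{1875 x^{11}}{64} + \frac{375 x^{10}}{8} - \frac{5075 x^{9}}{128} + \frac{4015 x^{8}}{144} - \frac{25 x^{7}}{2} + \frac{20 x^{6}}{9}] = - \frac{20625 x^{10}}{64} + \frac{1875 x^{9}}{4} - \frac{45675 x^{8}}{128} + \frac{4015 x^{7}}{18} - \frac{175 x^{6}}{2} + \frac{40 x^{5}}{3} = f(x).
F(5/2) = - \frac{48135703125}{131072}; F(1) = - \frac{1715}{384}.
Integral = F(5/2) - F(1) = - \frac{144405353215}{393216}.

Antiderivative: F(x) = - \frac{1875 x^{11}}{64} + \frac{375 x^{10}}{8} - \frac{5075 x^{9}}{128} + \frac{4015 x^{8}}{144} - \frac{25 x^{7}}{2} + \frac{20 x^{6}}{9}; value = - \frac{144405353215}{393216}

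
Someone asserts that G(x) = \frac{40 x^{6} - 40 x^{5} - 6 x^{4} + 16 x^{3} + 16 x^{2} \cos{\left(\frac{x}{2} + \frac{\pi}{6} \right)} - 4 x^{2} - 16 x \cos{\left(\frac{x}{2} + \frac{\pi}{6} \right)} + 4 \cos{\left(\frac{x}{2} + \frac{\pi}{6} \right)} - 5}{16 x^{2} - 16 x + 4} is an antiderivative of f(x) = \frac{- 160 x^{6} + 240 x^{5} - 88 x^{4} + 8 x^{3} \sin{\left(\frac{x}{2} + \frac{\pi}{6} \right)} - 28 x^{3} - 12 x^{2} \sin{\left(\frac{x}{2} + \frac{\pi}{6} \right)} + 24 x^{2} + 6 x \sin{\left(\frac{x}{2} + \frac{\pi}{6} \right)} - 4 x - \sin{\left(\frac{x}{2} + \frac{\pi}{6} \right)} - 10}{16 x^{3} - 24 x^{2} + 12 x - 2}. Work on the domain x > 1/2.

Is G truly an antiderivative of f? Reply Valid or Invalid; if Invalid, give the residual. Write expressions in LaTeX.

Invalid: d/dx[G] - f = \frac{160 x^{6} - 240 x^{5} + 88 x^{4} - 8 x^{3} \sin{\left(\frac{x}{2} + \frac{\pi}{6} \right)} + 28 x^{3} + 12 x^{2} \sin{\left(\frac{x}{2} + \frac{\pi}{6} \right)} - 24 x^{2} - 6 x \sin{\left(\frac{x}{2} + \frac{\pi}{6} \right)} + 4 x + \sin{\left(\frac{x}{2} + \frac{\pi}{6} \right)} + 10}{8 x^{3} - 12 x^{2} + 6 x - 1}, which is not 0.

d/dx[G] = \frac{160 x^{6} - 240 x^{5} + 88 x^{4} - 8 x^{3} \sin{\left(\frac{x}{2} + \frac{\pi}{6} \right)} + 28 x^{3} + 12 x^{2} \sin{\left(\frac{x}{2} + \frac{\pi}{6} \right)} - 24 x^{2} - 6 x \sin{\left(\frac{x}{2} + \frac{\pi}{6} \right)} + 4 x + \sin{\left(\frac{x}{2} + \frac{\pi}{6} \right)} + 10}{16 x^{3} - 24 x^{2} + 12 x - 2}
d/dx[G] - f(x) = \frac{160 x^{6} - 240 x^{5} + 88 x^{4} - 8 x^{3} \sin{\left(\frac{x}{2} + \frac{\pi}{6} \right)} + 28 x^{3} + 12 x^{2} \sin{\left(\frac{x}{2} + \frac{\pi}{6} \right)} - 24 x^{2} - 6 x \sin{\left(\frac{x}{2} + \frac{\pi}{6} \right)} + 4 x + \sin{\left(\frac{x}{2} + \frac{\pi}{6} \right)} + 10}{8 x^{3} - 12 x^{2} + 6 x - 1} != 0.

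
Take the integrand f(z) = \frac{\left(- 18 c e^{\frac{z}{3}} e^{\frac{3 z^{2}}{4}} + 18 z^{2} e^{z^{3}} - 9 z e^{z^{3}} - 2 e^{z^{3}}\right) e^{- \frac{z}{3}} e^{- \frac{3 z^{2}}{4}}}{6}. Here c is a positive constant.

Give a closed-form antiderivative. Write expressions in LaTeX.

Any candidate F(z) must reproduce f(z) exactly when differentiated.
Check: d/dz[- 3 c z + e^{z^{3} - \frac{3 z^{2}}{4} - \frac{z}{3}}] = - 3 c + 3 z^{2} e^{- \frac{z}{3}} e^{- \frac{3 z^{2}}{4}} e^{z^{3}} - \frac{3 z e^{- \frac{z}{3}} e^{- \frac{3 z^{2}}{4}} e^{z^{3}}}{2} - \frac{e^{- \frac{z}{3}} e^{- \frac{3 z^{2}}{4}} e^{z^{3}}}{3}, which equals f(z).

An antiderivative is F(z) = - 3 c z + e^{z^{3} - \frac{3 z^{2}}{4} - \frac{z}{3}}.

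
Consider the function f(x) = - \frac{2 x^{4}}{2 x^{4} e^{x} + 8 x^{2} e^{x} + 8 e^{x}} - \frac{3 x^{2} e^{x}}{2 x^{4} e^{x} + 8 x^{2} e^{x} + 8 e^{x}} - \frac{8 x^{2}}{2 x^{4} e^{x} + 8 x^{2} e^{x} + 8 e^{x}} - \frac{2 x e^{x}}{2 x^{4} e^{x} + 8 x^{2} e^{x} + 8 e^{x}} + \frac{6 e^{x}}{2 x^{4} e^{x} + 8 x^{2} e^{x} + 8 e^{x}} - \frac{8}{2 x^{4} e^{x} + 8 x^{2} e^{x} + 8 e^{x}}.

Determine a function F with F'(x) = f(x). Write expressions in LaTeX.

Integrate term by term and add the pieces.
Check: d/dx[\frac{3 x + 1}{2 x^{2} + 4} + e^{- x}] = \frac{- 2 x^{4} - 3 x^{2} e^{x} - 8 x^{2} - 2 x e^{x} + 6 e^{x} - 8}{2 x^{4} e^{x} + 8 x^{2} e^{x} + 8 e^{x}}, which equals f(x).

An antiderivative is F(x) = \frac{3 x + 1}{2 x^{2} + 4} + e^{- x}.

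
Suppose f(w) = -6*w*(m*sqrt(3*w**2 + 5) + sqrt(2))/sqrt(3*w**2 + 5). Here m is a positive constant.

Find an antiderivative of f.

A first test for any F(w): its w-derivative must equal f(w) identically.
Check: d/dw[-3*m*w**2 - 2*sqrt(2)*sqrt(3*w**2 + 5)] = (-6*m*w*sqrt(3*w**2 + 5) - 6*sqrt(2)*w)/sqrt(3*w**2 + 5), which equals f(w).

An antiderivative is F(w) = -3*m*w**2 - 2*sqrt(2)*sqrt(3*w**2 + 5).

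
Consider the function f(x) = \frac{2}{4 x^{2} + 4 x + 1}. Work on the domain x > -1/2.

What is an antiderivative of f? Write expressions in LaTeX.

Any candidate F(x) must reproduce f(x) exactly when differentiated.
Check: d/dx[- \frac{1}{2 x + 1}] = \frac{2}{4 x^{2} + 4 x + 1} = f(x).

An antiderivative is F(x) = - \frac{1}{2 x + 1}.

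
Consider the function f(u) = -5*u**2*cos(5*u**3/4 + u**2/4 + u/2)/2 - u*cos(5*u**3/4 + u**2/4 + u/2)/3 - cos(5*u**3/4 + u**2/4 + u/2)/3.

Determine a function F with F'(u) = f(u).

f matches the chain-rule pattern g'(h)*h' with inner function h(u) = 5*u**3/4 + u**2/4 + u/2; substituting w = h(u) collapses the integral.
Check: d/du[-2*sin(5*u**3/4 + u**2/4 + u/2)/3] = -5*u**2*cos(5*u**3/4 + u**2/4 + u/2)/2 - u*cos(5*u**3/4 + u**2/4 + u/2)/3 - cos(5*u**3/4 + u**2/4 + u/2)/3 = f(u).

An antiderivative is F(u) = -2*sin(5*u**3/4 + u**2/4 + u/2)/3.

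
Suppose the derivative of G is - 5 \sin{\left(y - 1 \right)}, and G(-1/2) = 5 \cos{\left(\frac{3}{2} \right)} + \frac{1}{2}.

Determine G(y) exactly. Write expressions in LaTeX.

G(y) = 5 \cos{\left(y - 1 \right)} + \frac{1}{2}

Whatever form G(y) takes, its d/dy must return the stated G'(y).
A general antiderivative is 5 \cos{\left(y - 1 \right)} + C.
The condition gives C = 5 \cos{\left(\frac{3}{2} \right)} + \frac{1}{2} - (5 \cos{\left(\frac{3}{2} \right)}) = \frac{1}{2}.
So G(y) = 5 \cos{\left(y - 1 \right)} + \frac{1}{2}.
Check: d/dy[5 \cos{\left(y - 1 \right)} + \frac{1}{2}] = - 5 \sin{\left(y - 1 \right)} = G'(y).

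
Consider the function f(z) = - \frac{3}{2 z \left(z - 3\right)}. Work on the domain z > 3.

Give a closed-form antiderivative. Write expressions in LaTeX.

Factor the denominator (2 z \left(z - 3\right)) and decompose: f = - \frac{1}{2 \left(z - 3\right)} + \frac{1}{2 z}; each piece integrates to a log, atan, or power term.
Check: d/dz[\frac{\log{\left(z \right)}}{2} - \frac{\log{\left(z - 3 \right)}}{2}] = - \frac{3}{2 z^{2} - 6 z}, which equals f(z).

An antiderivative is F(z) = \frac{\log{\left(z \right)}}{2} - \frac{\log{\left(z - 3 \right)}}{2}.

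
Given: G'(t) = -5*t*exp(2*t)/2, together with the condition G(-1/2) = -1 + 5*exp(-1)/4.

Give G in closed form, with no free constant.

G'(t) has the shape u'v + uv' for u = 5/8 - 5*t/4 and v = exp(2*t) — it is the derivative of the product u*v.
A general antiderivative is (5 - 10*t)*exp(2*t)/8 + C.
The condition gives C = -1 + 5*exp(-1)/4 - (5*exp(-1)/4) = -1.
So G(t) = -5*t*exp(2*t)/4 + 5*exp(2*t)/8 - 1.
Check: d/dt[-5*t*exp(2*t)/4 + 5*exp(2*t)/8 - 1] = -5*t*exp(2*t)/2 = G'(t).

G(t) = -5*t*exp(2*t)/4 + 5*exp(2*t)/8 - 1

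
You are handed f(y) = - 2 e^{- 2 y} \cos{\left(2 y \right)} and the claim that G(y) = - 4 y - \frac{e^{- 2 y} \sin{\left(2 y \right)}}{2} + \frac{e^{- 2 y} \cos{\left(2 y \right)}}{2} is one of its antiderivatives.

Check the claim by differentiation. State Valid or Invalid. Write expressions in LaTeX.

Invalid: d/dy[G] - f = -4, which is not 0.

d/dy[G] = \left(- 4 e^{2 y} - 2 \cos{\left(2 y \right)}\right) e^{- 2 y}
d/dy[G] - f(y) = -4 != 0.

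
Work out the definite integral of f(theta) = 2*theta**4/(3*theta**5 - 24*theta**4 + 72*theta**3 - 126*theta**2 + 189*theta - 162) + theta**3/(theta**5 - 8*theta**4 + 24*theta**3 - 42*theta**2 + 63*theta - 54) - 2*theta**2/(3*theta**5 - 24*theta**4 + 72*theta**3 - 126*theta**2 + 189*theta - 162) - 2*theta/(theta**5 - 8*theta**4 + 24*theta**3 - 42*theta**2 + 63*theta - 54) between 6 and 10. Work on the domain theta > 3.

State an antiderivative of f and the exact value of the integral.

Antiderivative: F(theta) = (-882*(theta - 3)*log(theta - 3) + 1728*(theta - 3)*log(theta - 2) - 87*(theta - 3)*log(theta**2 + 3) - 74*sqrt(3)*(theta - 3)*atan(sqrt(3)*theta/3) - 5796)/(1008*(theta - 3)); value = -12*log(4)/7 - 7*log(7)/8 - 29*log(103)/336 - 37*sqrt(3)*atan(10*sqrt(3)/3)/504 + 37*sqrt(3)*atan(2*sqrt(3))/504 + 29*log(39)/336 + 7*log(3)/8 + 23/21 + 12*log(8)/7

Factor the denominator (3*(theta - 3)**2*(theta - 2)*(theta**2 + 3)) and decompose: f = -(29*theta + 37)/(168*(theta**2 + 3)) + 12/(7*(theta - 2)) - 7/(8*(theta - 3)) + 23/(4*(theta - 3)**2); each piece integrates to a log, atan, or power term.
F(theta) = (-882*(theta - 3)*log(theta - 3) + 1728*(theta - 3)*log(theta - 2) - 87*(theta - 3)*log(theta**2 + 3) - 74*sqrt(3)*(theta - 3)*atan(sqrt(3)*theta/3) - 5796)/(1008*(theta - 3)) is an antiderivative of f.
Check: d/dtheta[(-882*(theta - 3)*log(theta - 3) + 1728*(theta - 3)*log(theta - 2) - 87*(theta - 3)*log(theta**2 + 3) - 74*sqrt(3)*(theta - 3)*atan(sqrt(3)*theta/3) - 5796)/(1008*(theta - 3))] = (2*theta**4 + 3*theta**3 - 2*theta**2 - 6*theta)/(3*theta**5 - 24*theta**4 + 72*theta**3 - 126*theta**2 + 189*theta - 162), which equals f(theta).
F(10) = -7*log(7)/8 - 23/28 - 29*log(103)/336 - 37*sqrt(3)*atan(10*sqrt(3)/3)/504 + 12*log(8)/7; F(6) = -23/12 - 7*log(3)/8 - 29*log(39)/336 - 37*sqrt(3)*atan(2*sqrt(3))/504 + 12*log(4)/7.
Integral = F(10) - F(6) = -12*log(4)/7 - 7*log(7)/8 - 29*log(103)/336 - 37*sqrt(3)*atan(10*sqrt(3)/3)/504 + 37*sqrt(3)*atan(2*sqrt(3))/504 + 29*log(39)/336 + 7*log(3)/8 + 23/21 + 12*log(8)/7.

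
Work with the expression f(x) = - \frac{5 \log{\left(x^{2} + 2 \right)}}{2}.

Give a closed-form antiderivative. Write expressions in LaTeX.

Whatever form F(x) takes, F'(x) = f(x) is non-negotiable.
Check: d/dx[- \frac{5 x \log{\left(x^{2} + 2 \right)}}{2} + 5 x - 5 \sqrt{2} \operatorname{atan}{\left(\frac{\sqrt{2} x}{2} \right)}] = - \frac{5 \log{\left(x^{2} + 2 \right)}}{2} = f(x).

An antiderivative is F(x) = - \frac{5 x \log{\left(x^{2} + 2 \right)}}{2} + 5 x - 5 \sqrt{2} \operatorname{atan}{\left(\frac{\sqrt{2} x}{2} \right)}.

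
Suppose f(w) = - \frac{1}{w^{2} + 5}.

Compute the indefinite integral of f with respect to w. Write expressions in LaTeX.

F(w) = - \frac{\sqrt{5} \operatorname{atan}{\left(\frac{\sqrt{5} w}{5} \right)}}{5} + C

A first test for any F(w): its w-derivative must equal f(w) identically.
Check: d/dw[- \frac{\sqrt{5} \operatorname{atan}{\left(\frac{\sqrt{5} w}{5} \right)}}{5}] = - \frac{1}{w^{2} + 5} = f(w).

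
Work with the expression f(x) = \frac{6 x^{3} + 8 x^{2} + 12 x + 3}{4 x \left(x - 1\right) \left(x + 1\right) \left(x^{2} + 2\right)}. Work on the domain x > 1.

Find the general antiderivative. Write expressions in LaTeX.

Factor the denominator (4 x \left(x - 1\right) \left(x + 1\right) \left(x^{2} + 2\right)) and decompose: f = - \frac{13 x}{24 \left(x^{2} + 2\right)} - \frac{7}{24 \left(x + 1\right)} + \frac{29}{24 \left(x - 1\right)} - \frac{3}{8 x}; each piece integrates to a log, atan, or power term.
Check: d/dx[\frac{- 18 \log{\left(x \right)} + 58 \log{\left(x - 1 \right)} - 14 \log{\left(x + 1 \right)} - 13 \log{\left(x^{2} + 2 \right)}}{48}] = \frac{6 x^{3} + 8 x^{2} + 12 x + 3}{4 x^{5} + 4 x^{3} - 8 x}, which equals f(x).

F(x) = \frac{- 18 \log{\left(x \right)} + 58 \log{\left(x - 1 \right)} - 14 \log{\left(x + 1 \right)} - 13 \log{\left(x^{2} + 2 \right)}}{48} + C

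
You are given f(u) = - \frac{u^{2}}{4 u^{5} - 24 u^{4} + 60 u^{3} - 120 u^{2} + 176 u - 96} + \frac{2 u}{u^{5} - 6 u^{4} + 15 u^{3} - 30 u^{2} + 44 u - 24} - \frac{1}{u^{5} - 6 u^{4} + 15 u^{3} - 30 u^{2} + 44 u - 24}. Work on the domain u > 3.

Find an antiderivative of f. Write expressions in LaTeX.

Factor the denominator (4 \left(u - 3\right) \left(u - 2\right) \left(u - 1\right) \left(u^{2} + 4\right)) and decompose: f = \frac{9 u + 14}{130 \left(u^{2} + 4\right)} + \frac{3}{40 \left(u - 1\right)} - \frac{1}{4 \left(u - 2\right)} + \frac{11}{104 \left(u - 3\right)}; each piece integrates to a log, atan, or power term.
Check: d/du[\frac{55 \log{\left(u - 3 \right)} - 130 \log{\left(u - 2 \right)} + 39 \log{\left(u - 1 \right)} + 18 \log{\left(u^{2} + 4 \right)} + 28 \operatorname{atan}{\left(\frac{u}{2} \right)}}{520}] = \frac{- u^{2} + 8 u - 4}{4 u^{5} - 24 u^{4} + 60 u^{3} - 120 u^{2} + 176 u - 96}, which equals f(u).

An antiderivative is F(u) = \frac{55 \log{\left(u - 3 \right)} - 130 \log{\left(u - 2 \right)} + 39 \log{\left(u - 1 \right)} + 18 \log{\left(u^{2} + 4 \right)} + 28 \operatorname{atan}{\left(\frac{u}{2} \right)}}{520}.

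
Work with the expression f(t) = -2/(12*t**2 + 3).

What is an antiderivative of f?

An antiderivative is F(t) = -atan(2*t)/3.

For F(t) to be correct the identity F'(t) - f(t) = 0 must hold.
Check: d/dt[-atan(2*t)/3] = -2/(12*t**2 + 3) = f(t).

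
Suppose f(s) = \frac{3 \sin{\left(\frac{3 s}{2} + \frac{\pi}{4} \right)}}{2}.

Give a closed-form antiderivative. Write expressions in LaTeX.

An antiderivative is F(s) = - \cos{\left(\frac{3 s}{2} + \frac{\pi}{4} \right)}.

For F(s) to be correct the identity F'(s) - f(s) = 0 must hold.
Check: d/ds[- \cos{\left(\frac{3 s}{2} + \frac{\pi}{4} \right)}] = \frac{3 \sin{\left(\frac{3 s}{2} + \frac{\pi}{4} \right)}}{2} = f(s).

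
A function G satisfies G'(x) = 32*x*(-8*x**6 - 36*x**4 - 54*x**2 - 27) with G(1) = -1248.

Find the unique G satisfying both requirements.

The substitution u = 2*x**2 + 3 works: G'(x) is exactly (dG/du)*(du/dx) for that inner function.
A general antiderivative is -2*(2*x**2 + 3)**4 + C.
The condition gives C = -1248 - (-1250) = 2.
So G(x) = 2 - 2*(2*x**2 + 3)**4.
Check: d/dx[2 - 2*(2*x**2 + 3)**4] = -256*x**7 - 1152*x**5 - 1728*x**3 - 864*x, which equals G'(x).

G(x) = 2 - 2*(2*x**2 + 3)**4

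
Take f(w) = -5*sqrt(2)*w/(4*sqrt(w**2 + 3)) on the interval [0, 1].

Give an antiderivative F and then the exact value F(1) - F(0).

Antiderivative: F(w) = -5*sqrt(w**2/2 + 3/2)/2; value = -5*sqrt(2)/2 + 5*sqrt(6)/4

f matches the chain-rule pattern g'(h)*h' with inner function h(w) = w**2/2 + 3/2; substituting u = h(w) collapses the integral.
F(w) = -5*sqrt(w**2/2 + 3/2)/2 is an antiderivative of f.
Check: d/dw[-5*sqrt(w**2/2 + 3/2)/2] = -5*sqrt(2)*w/(4*sqrt(w**2 + 3)) = f(w).
F(1) = -5*sqrt(2)/2; F(0) = -5*sqrt(6)/4.
Integral = F(1) - F(0) = -5*sqrt(2)/2 + 5*sqrt(6)/4.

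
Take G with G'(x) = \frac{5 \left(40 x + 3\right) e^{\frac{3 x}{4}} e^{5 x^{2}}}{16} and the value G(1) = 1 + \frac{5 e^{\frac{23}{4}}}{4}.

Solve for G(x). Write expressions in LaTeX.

G(x) = \frac{5 e^{\frac{3 x}{4}} e^{5 x^{2}}}{4} + 1

G'(x) matches the chain-rule pattern g'(h)*h' with inner function h(x) = 5 x^{2} + \frac{3 x}{4}; substituting u = h(x) collapses the integral.
A general antiderivative is \frac{5 e^{5 x^{2} + \frac{3 x}{4}}}{4} + C.
The condition gives C = 1 + \frac{5 e^{\frac{23}{4}}}{4} - (\frac{5 e^{\frac{23}{4}}}{4}) = 1.
So G(x) = \frac{5 e^{\frac{3 x}{4}} e^{5 x^{2}}}{4} + 1.
Check: d/dx[\frac{5 e^{\frac{3 x}{4}} e^{5 x^{2}}}{4} + 1] = \frac{25 x e^{\frac{3 x}{4}} e^{5 x^{2}}}{2} + \frac{15 e^{\frac{3 x}{4}} e^{5 x^{2}}}{16}, which equals G'(x).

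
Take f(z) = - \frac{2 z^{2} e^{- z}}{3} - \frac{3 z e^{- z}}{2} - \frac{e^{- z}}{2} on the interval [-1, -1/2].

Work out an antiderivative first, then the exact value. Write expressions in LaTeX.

Antiderivative: F(z) = \frac{\left(4 z^{2} + 17 z + 20\right) e^{- z}}{6}; value = - \frac{7 e}{6} + \frac{25 e^{\frac{1}{2}}}{12}

Recognize the product-rule pattern: f = u'v + uv' with u = \frac{2 z^{2}}{3} + \frac{17 z}{6} + \frac{10}{3}, v = e^{- z}, so integration by parts undoes it.
F(z) = \frac{\left(4 z^{2} + 17 z + 20\right) e^{- z}}{6} is an antiderivative of f.
Check: d/dz[\frac{\left(4 z^{2} + 17 z + 20\right) e^{- z}}{6}] = \frac{\left(- 4 z^{2} - 9 z - 3\right) e^{- z}}{6}, which equals f(z).
F(-1/2) = \frac{25 e^{\frac{1}{2}}}{12}; F(-1) = \frac{7 e}{6}.
Integral = F(-1/2) - F(-1) = - \frac{7 e}{6} + \frac{25 e^{\frac{1}{2}}}{12}.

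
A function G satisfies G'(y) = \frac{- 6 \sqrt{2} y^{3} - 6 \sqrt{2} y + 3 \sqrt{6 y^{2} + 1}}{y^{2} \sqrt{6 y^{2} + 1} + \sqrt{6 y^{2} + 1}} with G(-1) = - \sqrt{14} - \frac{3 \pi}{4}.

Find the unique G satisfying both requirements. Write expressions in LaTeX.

G(y) = \frac{\sqrt{2} \left(- 2 \sqrt{6 y^{2} + 1} + 3 \sqrt{2} \operatorname{atan}{\left(y \right)}\right)}{2}

A first test for any G(y): its y-derivative must equal the given G'(y).
A general antiderivative is - 2 \sqrt{3 y^{2} + \frac{1}{2}} + 3 \operatorname{atan}{\left(y \right)} + C.
The condition gives C = - \sqrt{14} - \frac{3 \pi}{4} - (- \sqrt{14} - \frac{3 \pi}{4}) = 0.
So G(y) = \frac{\sqrt{2} \left(- 2 \sqrt{6 y^{2} + 1} + 3 \sqrt{2} \operatorname{atan}{\left(y \right)}\right)}{2}.
Check: d/dy[\frac{\sqrt{2} \left(- 2 \sqrt{6 y^{2} + 1} + 3 \sqrt{2} \operatorname{atan}{\left(y \right)}\right)}{2}] = \frac{- 6 \sqrt{2} y^{3} - 6 \sqrt{2} y + 3 \sqrt{6 y^{2} + 1}}{y^{2} \sqrt{6 y^{2} + 1} + \sqrt{6 y^{2} + 1}} = G'(y).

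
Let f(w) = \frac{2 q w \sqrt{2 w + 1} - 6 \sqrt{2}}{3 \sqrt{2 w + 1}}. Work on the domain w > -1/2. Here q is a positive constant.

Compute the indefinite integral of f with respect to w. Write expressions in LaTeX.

A candidate is checked by its d/dw: the result must match f(w).
Check: d/dw[\frac{q w^{2} - 6 \sqrt{2} \sqrt{2 w + 1}}{3}] = \frac{2 q w \sqrt{2 w + 1} - 6 \sqrt{2}}{3 \sqrt{2 w + 1}} = f(w).

F(w) = \frac{q w^{2} - 6 \sqrt{2} \sqrt{2 w + 1}}{3} + C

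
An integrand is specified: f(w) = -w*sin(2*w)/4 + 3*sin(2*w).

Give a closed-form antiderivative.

An antiderivative is F(w) = (2*w*cos(2*w) - sin(2*w) - 24*cos(2*w))/16.

Integrate term by term and add the pieces.
Check: d/dw[(2*w*cos(2*w) - sin(2*w) - 24*cos(2*w))/16] = -w*sin(2*w)/4 + 3*sin(2*w) = f(w).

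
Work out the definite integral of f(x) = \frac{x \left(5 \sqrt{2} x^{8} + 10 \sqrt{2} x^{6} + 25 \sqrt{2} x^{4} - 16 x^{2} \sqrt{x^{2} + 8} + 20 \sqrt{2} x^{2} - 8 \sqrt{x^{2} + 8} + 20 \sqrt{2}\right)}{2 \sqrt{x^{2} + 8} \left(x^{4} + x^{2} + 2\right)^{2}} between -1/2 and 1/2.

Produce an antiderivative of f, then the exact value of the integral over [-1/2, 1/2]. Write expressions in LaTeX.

A first test for any F(x): its x-derivative must equal f(x) identically.
F(x) = 5 \sqrt{\frac{x^{2}}{2} + 4} + \frac{1}{\frac{x^{4}}{2} + \frac{x^{2}}{2} + 1} is an antiderivative of f.
Check: d/dx[5 \sqrt{\frac{x^{2}}{2} + 4} + \frac{1}{\frac{x^{4}}{2} + \frac{x^{2}}{2} + 1}] = \frac{5 \sqrt{2} x^{9} + 10 \sqrt{2} x^{7} + 25 \sqrt{2} x^{5} - 16 x^{3} \sqrt{x^{2} + 8} + 20 \sqrt{2} x^{3} - 8 x \sqrt{x^{2} + 8} + 20 \sqrt{2} x}{2 x^{8} \sqrt{x^{2} + 8} + 4 x^{6} \sqrt{x^{2} + 8} + 10 x^{4} \sqrt{x^{2} + 8} + 8 x^{2} \sqrt{x^{2} + 8} + 8 \sqrt{x^{2} + 8}}, which equals f(x).
F(1/2) = \frac{32}{37} + \frac{5 \sqrt{66}}{4}; F(-1/2) = \frac{32}{37} + \frac{5 \sqrt{66}}{4}.
Integral = F(1/2) - F(-1/2) = 0.

Antiderivative: F(x) = 5 \sqrt{\frac{x^{2}}{2} + 4} + \frac{1}{\frac{x^{4}}{2} + \frac{x^{2}}{2} + 1}; value = 0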